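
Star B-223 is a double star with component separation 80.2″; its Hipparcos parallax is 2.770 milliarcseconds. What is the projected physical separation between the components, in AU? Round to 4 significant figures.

d = 1/p = 1/0.002770″ = 361.01 pc.
At distance d (pc), an angle of θ arcsec spans θ·d AU: s = 80.2 × 361.01 = 28953 AU.

28950 AU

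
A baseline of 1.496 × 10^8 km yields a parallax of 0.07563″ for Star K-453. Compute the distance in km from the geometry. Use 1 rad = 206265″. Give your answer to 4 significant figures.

4.080 × 10^14 km

θ = 0.07563″ = 0.07563/206265 = 3.6666 × 10^-7 rad.
d = B/θ = (1.496 × 10^8) / (3.6666 × 10^-7) = 4.0801 × 10^14 km.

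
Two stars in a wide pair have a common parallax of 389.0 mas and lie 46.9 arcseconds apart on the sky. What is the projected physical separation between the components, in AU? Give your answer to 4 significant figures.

d = 1/p = 1/0.3890″ = 2.5707 pc.
At distance d (pc), an angle of θ arcsec spans θ·d AU: s = 46.9 × 2.5707 = 120.57 AU.

120.6 AU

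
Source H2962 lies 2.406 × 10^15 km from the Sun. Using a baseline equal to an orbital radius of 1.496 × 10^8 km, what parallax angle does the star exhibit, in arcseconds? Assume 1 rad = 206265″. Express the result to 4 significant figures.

θ ≈ B/d = (1.496 × 10^8) / (2.406 × 10^15) = 6.2178 × 10^-8 rad.
In arcseconds: 6.2178 × 10^-8 × 206265 = 0.012825″.

0.01283 arcsec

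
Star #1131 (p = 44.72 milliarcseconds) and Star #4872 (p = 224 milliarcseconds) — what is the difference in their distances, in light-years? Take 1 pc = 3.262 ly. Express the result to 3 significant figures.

d_A = 1/0.04472″ = 22.361 pc; d_B = 1/0.2240″ = 4.4643 pc.
|d_B − d_A| = |4.4643 − 22.361| = 17.897 pc = 17.897 × 3.262 ly = 58.38 ly.

58.4 ly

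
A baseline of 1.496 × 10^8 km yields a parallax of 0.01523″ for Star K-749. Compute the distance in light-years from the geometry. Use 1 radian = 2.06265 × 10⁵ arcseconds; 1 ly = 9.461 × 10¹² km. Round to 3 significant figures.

θ = 0.01523″ = 0.01523/206265 = 7.3837 × 10^-8 rad.
d = B/θ = (1.496 × 10^8) / (7.3837 × 10^-8) = 2.0261 × 10^15 km = (2.0261 × 10^15) / (9.461 × 10^12) ly = 214.15 ly.

214 ly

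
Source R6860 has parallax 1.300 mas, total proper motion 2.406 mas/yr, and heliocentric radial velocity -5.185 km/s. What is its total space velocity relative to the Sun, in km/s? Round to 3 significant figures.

d = 1/p = 1/0.001300″ = 769.23 pc.
μ = 2.406 mas/yr = 0.002406 ″/yr.
v_t = 4.740 μ d = 4.740 × 0.002406 × 769.23 = 8.7726 km/s.
v = √(v_r² + v_t²) = √((-5.185)² + 8.7726²) = √103.843 = 10.19 km/s.

10.2 km/s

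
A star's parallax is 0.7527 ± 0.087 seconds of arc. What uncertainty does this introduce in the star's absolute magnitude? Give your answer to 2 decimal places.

σ_M = 0.25 mag

M = m − 5 log₁₀ d + 5 = m + 5 log₁₀ p + 5, so ∂M/∂p = 5/(p ln 10).
σ_M = (5/ln 10) · (σ_p/p) = 2.1715 × 0.087/0.7527 = 2.1715 × 0.11558 = 0.25098.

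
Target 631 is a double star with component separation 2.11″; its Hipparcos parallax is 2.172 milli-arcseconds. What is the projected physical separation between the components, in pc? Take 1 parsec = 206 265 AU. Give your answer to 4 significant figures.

d = 1/p = 1/0.002172″ = 460.41 pc.
At distance d (pc), an angle of θ arcsec spans θ·d AU: s = 2.11 × 460.41 = 971.47 AU.
= 971.47 / 206265 = 0.0047098 pc.

0.004710 pc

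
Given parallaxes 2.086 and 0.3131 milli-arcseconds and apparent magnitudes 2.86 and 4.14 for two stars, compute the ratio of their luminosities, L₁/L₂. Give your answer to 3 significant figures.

d₁ = 1/p₁ = 1/0.002086″ = 479.39 pc; d₂ = 1/p₂ = 1/0.0003131″ = 3193.9 pc.
M₁ = m₁ − 5 log₁₀ d₁ + 5 = 2.86 − 13.4034 + 5 = -5.5434.
M₂ = 4.14 − 17.5216 + 5 = -8.3816.
L₁/L₂ = 10^(0.4(M₂ − M₁)) = 10^(0.4 × (-2.8382)) = 10^(-1.13528) = 0.073235.

L₁/L₂ = 0.0732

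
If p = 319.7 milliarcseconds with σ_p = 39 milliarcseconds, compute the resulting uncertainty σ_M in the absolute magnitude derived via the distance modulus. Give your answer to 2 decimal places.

σ_M = 0.26 mag

M = m − 5 log₁₀ d + 5 = m + 5 log₁₀ p + 5, so ∂M/∂p = 5/(p ln 10).
σ_M = (5/ln 10) · (σ_p/p) = 2.1715 × 39/319.7 = 2.1715 × 0.12199 = 0.2649.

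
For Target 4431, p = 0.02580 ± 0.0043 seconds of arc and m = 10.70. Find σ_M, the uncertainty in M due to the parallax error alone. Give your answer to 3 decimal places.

σ_M = 0.362 mag

M = m − 5 log₁₀ d + 5 = m + 5 log₁₀ p + 5, so ∂M/∂p = 5/(p ln 10).
σ_M = (5/ln 10) · (σ_p/p) = 2.1715 × 0.0043/0.02580 = 2.1715 × 0.16667 = 0.36192.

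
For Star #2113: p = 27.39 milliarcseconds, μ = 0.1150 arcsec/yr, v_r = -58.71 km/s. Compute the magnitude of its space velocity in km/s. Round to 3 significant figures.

d = 1/p = 1/0.02739″ = 36.51 pc.
v_t = 4.740 μ d = 4.740 × 0.1150 × 36.51 = 19.902 km/s.
v = √(v_r² + v_t²) = √((-58.71)² + 19.902²) = √3842.95 = 61.992 km/s.

62.0 km/s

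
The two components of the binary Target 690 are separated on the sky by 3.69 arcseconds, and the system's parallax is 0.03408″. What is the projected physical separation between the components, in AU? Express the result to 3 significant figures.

108 AU

d = 1/p = 1/0.03408″ = 29.343 pc.
At distance d (pc), an angle of θ arcsec spans θ·d AU: s = 3.69 × 29.343 = 108.28 AU.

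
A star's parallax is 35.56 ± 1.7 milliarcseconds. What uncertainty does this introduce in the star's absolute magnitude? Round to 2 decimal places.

σ_M = 0.10 mag

M = m − 5 log₁₀ d + 5 = m + 5 log₁₀ p + 5, so ∂M/∂p = 5/(p ln 10).
σ_M = (5/ln 10) · (σ_p/p) = 2.1715 × 1.7/35.56 = 2.1715 × 0.047807 = 0.10381.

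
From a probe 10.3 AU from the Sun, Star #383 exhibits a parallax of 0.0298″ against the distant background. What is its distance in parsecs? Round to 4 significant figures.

With baseline B (in AU) and parallax p (in arcsec), d = B/p parsecs.
d = 10.3 / 0.0298 = 345.64 pc.

345.6 pc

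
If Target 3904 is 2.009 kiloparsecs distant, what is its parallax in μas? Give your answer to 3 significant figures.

d = 2.009 kpc = 2009 pc.
p = 1/d = 1/2009 = 0.00049776 arcsec.
= 0.00049776 × 10⁶ = 497.76 μas.

498 μas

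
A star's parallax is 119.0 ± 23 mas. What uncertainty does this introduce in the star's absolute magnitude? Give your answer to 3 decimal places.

σ_M = 0.420 mag

M = m − 5 log₁₀ d + 5 = m + 5 log₁₀ p + 5, so ∂M/∂p = 5/(p ln 10).
σ_M = (5/ln 10) · (σ_p/p) = 2.1715 × 23/119.0 = 2.1715 × 0.19328 = 0.41971.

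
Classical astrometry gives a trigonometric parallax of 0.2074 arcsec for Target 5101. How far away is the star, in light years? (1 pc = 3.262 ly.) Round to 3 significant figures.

15.7 light years

d = 1/p = 1/0.2074 = 4.8216 pc.
In light-years: 4.8216 × 3.262 = 15.728 ly.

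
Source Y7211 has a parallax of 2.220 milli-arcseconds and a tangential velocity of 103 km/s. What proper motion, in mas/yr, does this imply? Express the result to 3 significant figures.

d = 1/p = 1/0.002220″ = 450.45 pc.
μ = v_t / (4.74 d) = 103 / (4.74 × 450.45) = 103 / 2135.1 = 0.048241 ″/yr = 48.241 mas/yr.

48.2 mas/yr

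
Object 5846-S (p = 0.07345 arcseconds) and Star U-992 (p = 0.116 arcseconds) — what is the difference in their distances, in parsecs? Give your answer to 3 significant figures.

4.99 pc

d_A = 1/0.07345″ = 13.615 pc; d_B = 1/0.1160″ = 8.6207 pc.
|d_B − d_A| = |8.6207 − 13.615| = 4.9943 pc.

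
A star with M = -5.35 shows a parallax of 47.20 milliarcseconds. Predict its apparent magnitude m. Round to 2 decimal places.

m = -3.72

d = 1/p = 1/0.04720″ = 21.186 pc.
m − M = 5 log₁₀ d − 5 = 5 log₁₀(21.186) − 5 = 6.6302 − 5 = 1.6302.
m = M + (m − M) = -5.35 + 1.6302 = -3.72.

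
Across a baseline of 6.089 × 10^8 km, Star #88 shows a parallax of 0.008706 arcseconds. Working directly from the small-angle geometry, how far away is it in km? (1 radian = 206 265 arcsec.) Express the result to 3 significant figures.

1.44 × 10^16 km

θ = 0.008706″ = 0.008706/206265 = 4.2208 × 10^-8 rad.
d = B/θ = (6.089 × 10^8) / (4.2208 × 10^-8) = 1.4426 × 10^16 km.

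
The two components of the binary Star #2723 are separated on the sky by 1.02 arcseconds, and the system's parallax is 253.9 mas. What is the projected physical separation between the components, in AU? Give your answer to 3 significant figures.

d = 1/p = 1/0.2539″ = 3.9386 pc.
At distance d (pc), an angle of θ arcsec spans θ·d AU: s = 1.02 × 3.9386 = 4.0174 AU.

4.02 AU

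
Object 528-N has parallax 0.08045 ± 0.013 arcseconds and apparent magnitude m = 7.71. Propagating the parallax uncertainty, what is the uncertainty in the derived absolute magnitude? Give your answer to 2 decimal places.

σ_M = 0.35 mag

M = m − 5 log₁₀ d + 5 = m + 5 log₁₀ p + 5, so ∂M/∂p = 5/(p ln 10).
σ_M = (5/ln 10) · (σ_p/p) = 2.1715 × 0.013/0.08045 = 2.1715 × 0.16159 = 0.35089.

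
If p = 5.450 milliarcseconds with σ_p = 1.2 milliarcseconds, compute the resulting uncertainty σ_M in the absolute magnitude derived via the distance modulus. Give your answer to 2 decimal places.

σ_M = 0.48 mag

M = m − 5 log₁₀ d + 5 = m + 5 log₁₀ p + 5, so ∂M/∂p = 5/(p ln 10).
σ_M = (5/ln 10) · (σ_p/p) = 2.1715 × 1.2/5.450 = 2.1715 × 0.22018 = 0.47812.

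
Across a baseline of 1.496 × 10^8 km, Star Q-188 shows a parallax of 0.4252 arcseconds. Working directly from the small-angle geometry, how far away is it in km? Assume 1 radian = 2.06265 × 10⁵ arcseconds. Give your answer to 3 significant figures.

θ = 0.4252″ = 0.4252/206265 = 2.0614 × 10^-6 rad.
d = B/θ = (1.496 × 10^8) / (2.0614 × 10^-6) = 7.2572 × 10^13 km.

7.26 × 10^13 km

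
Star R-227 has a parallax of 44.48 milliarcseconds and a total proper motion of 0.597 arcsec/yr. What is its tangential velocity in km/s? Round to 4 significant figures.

d = 1/p = 1/0.04448″ = 22.482 pc.
v_t = 4.74 × μ × d = 4.74 × 0.597 × 22.482 = 63.619 km/s.

63.62 km/s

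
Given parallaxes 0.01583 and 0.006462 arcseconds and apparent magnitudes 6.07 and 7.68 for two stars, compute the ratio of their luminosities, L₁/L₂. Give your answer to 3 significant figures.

d₁ = 1/p₁ = 1/0.01583″ = 63.171 pc; d₂ = 1/p₂ = 1/0.006462″ = 154.75 pc.
M₁ = m₁ − 5 log₁₀ d₁ + 5 = 6.07 − 9.0026 + 5 = 2.0674.
M₂ = 7.68 − 10.9482 + 5 = 1.7318.
L₁/L₂ = 10^(0.4(M₂ − M₁)) = 10^(0.4 × (-0.3356)) = 10^(-0.13424) = 0.73411.

L₁/L₂ = 0.734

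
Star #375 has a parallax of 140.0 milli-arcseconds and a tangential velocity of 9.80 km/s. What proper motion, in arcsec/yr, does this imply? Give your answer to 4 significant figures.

0.2895 arcsec/yr

d = 1/p = 1/0.1400″ = 7.1429 pc.
μ = v_t / (4.74 d) = 9.80 / (4.74 × 7.1429) = 9.80 / 33.857 = 0.28945 ″/yr.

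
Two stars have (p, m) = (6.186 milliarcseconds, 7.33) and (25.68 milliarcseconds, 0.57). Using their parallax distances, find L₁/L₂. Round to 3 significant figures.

L₁/L₂ = 0.0341

d₁ = 1/p₁ = 1/0.006186″ = 161.66 pc; d₂ = 1/p₂ = 1/0.02568″ = 38.941 pc.
M₁ = m₁ − 5 log₁₀ d₁ + 5 = 7.33 − 11.0430 + 5 = 1.2870.
M₂ = 0.57 − 7.9520 + 5 = -2.3820.
L₁/L₂ = 10^(0.4(M₂ − M₁)) = 10^(0.4 × (-3.6690)) = 10^(-1.46760) = 0.034072.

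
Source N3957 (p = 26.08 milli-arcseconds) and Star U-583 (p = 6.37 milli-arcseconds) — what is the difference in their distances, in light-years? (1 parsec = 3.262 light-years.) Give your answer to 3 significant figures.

387 ly

d_A = 1/0.02608″ = 38.344 pc; d_B = 1/0.006370″ = 156.99 pc.
|d_B − d_A| = |156.99 − 38.344| = 118.65 pc = 118.65 × 3.262 ly = 387.04 ly.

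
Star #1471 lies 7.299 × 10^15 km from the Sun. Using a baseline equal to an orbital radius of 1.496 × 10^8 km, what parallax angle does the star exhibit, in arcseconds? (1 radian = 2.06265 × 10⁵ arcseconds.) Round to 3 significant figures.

θ ≈ B/d = (1.496 × 10^8) / (7.299 × 10^15) = 2.0496 × 10^-8 rad.
In arcseconds: 2.0496 × 10^-8 × 206265 = 0.0042276″.

0.00423 arcsec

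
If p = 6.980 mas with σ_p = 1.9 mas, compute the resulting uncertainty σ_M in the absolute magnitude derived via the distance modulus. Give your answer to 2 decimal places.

M = m − 5 log₁₀ d + 5 = m + 5 log₁₀ p + 5, so ∂M/∂p = 5/(p ln 10).
σ_M = (5/ln 10) · (σ_p/p) = 2.1715 × 1.9/6.980 = 2.1715 × 0.27221 = 0.5911.

σ_M = 0.59 mag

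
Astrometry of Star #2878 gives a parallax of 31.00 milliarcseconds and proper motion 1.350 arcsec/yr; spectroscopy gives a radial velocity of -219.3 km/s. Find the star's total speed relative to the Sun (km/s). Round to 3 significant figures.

d = 1/p = 1/0.03100″ = 32.258 pc.
v_t = 4.740 μ d = 4.740 × 1.350 × 32.258 = 206.42 km/s.
v = √(v_r² + v_t²) = √((-219.3)² + 206.42²) = √90701.7 = 301.17 km/s.

301 km/s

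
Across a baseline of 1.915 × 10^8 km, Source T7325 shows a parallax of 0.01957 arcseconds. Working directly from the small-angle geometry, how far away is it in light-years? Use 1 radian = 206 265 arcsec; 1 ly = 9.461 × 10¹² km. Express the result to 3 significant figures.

213 ly

θ = 0.01957″ = 0.01957/206265 = 9.4878 × 10^-8 rad.
d = B/θ = (1.915 × 10^8) / (9.4878 × 10^-8) = 2.0184 × 10^15 km = (2.0184 × 10^15) / (9.461 × 10^12) ly = 213.34 ly.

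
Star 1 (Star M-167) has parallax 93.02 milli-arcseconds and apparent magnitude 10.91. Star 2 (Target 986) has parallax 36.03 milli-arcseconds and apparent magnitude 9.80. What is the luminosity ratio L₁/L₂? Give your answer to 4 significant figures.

d₁ = 1/p₁ = 1/0.09302″ = 10.75 pc; d₂ = 1/p₂ = 1/0.03603″ = 27.755 pc.
M₁ = m₁ − 5 log₁₀ d₁ + 5 = 10.91 − 5.1570 + 5 = 10.7530.
M₂ = 9.80 − 7.2167 + 5 = 7.5833.
L₁/L₂ = 10^(0.4(M₂ − M₁)) = 10^(0.4 × (-3.1697)) = 10^(-1.26788) = 0.053966.

L₁/L₂ = 0.05397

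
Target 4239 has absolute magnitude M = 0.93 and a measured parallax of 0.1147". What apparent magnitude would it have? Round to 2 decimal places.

m = 0.63

d = 1/p = 1/0.1147″ = 8.7184 pc.
m − M = 5 log₁₀ d − 5 = 5 log₁₀(8.7184) − 5 = 4.7022 − 5 = -0.2978.
m = M + (m − M) = 0.93 + (-0.2978) = 0.63.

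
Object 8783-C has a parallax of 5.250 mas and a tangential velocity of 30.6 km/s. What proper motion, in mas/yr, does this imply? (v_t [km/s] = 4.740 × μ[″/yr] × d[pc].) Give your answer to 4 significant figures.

d = 1/p = 1/0.005250″ = 190.48 pc.
μ = v_t / (4.74 d) = 30.6 / (4.74 × 190.48) = 30.6 / 902.88 = 0.033892 ″/yr = 33.892 mas/yr.

33.89 mas/yr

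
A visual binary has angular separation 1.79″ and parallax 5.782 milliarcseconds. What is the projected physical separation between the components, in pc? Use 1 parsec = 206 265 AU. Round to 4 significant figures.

d = 1/p = 1/0.005782″ = 172.95 pc.
At distance d (pc), an angle of θ arcsec spans θ·d AU: s = 1.79 × 172.95 = 309.58 AU.
= 309.58 / 206265 = 0.0015009 pc.

0.001501 pc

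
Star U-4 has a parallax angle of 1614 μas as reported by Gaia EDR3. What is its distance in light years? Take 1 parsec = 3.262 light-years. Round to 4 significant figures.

2021 light years

p = 1614 μas = 0.001614 arcsec.
d = 1/p = 1/0.001614 = 619.58 pc.
In light-years: 619.58 × 3.262 = 2021.1 ly.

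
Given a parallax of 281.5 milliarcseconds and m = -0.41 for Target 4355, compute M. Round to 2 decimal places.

M = 1.84

d = 1/p = 1/0.2815″ = 3.5524 pc.
m − M = 5 log₁₀(3.5524) − 5 = 2.7526 − 5 = -2.2474.
M = m − (m − M) = -0.41 − (-2.2474) = 1.84.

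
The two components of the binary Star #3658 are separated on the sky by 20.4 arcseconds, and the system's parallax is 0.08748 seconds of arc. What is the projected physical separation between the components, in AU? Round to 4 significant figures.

233.2 AU

d = 1/p = 1/0.08748″ = 11.431 pc.
At distance d (pc), an angle of θ arcsec spans θ·d AU: s = 20.4 × 11.431 = 233.19 AU.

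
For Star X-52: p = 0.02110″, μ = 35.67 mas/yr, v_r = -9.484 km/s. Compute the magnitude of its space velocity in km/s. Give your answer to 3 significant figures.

d = 1/p = 1/0.02110″ = 47.393 pc.
μ = 35.67 mas/yr = 0.03567 ″/yr.
v_t = 4.740 μ d = 4.740 × 0.03567 × 47.393 = 8.013 km/s.
v = √(v_r² + v_t²) = √((-9.484)² + 8.013²) = √154.154 = 12.416 km/s.

12.4 km/s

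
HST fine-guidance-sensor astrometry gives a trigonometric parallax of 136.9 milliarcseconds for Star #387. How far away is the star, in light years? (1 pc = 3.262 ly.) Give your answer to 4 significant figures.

p = 136.9 milliarcseconds = 0.1369 arcsec.
d = 1/p = 1/0.1369 = 7.3046 pc.
In light-years: 7.3046 × 3.262 = 23.828 ly.

23.83 light years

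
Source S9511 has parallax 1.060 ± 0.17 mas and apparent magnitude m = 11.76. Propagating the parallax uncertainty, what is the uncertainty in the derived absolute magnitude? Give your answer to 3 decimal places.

M = m − 5 log₁₀ d + 5 = m + 5 log₁₀ p + 5, so ∂M/∂p = 5/(p ln 10).
σ_M = (5/ln 10) · (σ_p/p) = 2.1715 × 0.17/1.060 = 2.1715 × 0.16038 = 0.34827.

σ_M = 0.348 mag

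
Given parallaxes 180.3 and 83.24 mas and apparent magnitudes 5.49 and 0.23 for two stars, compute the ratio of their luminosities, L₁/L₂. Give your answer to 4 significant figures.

d₁ = 1/p₁ = 1/0.1803″ = 5.5463 pc; d₂ = 1/p₂ = 1/0.08324″ = 12.013 pc.
M₁ = m₁ − 5 log₁₀ d₁ + 5 = 5.49 − 3.7200 + 5 = 6.7700.
M₂ = 0.23 − 5.3983 + 5 = -0.1683.
L₁/L₂ = 10^(0.4(M₂ − M₁)) = 10^(0.4 × (-6.9383)) = 10^(-2.77532) = 0.0016776.

L₁/L₂ = 0.001678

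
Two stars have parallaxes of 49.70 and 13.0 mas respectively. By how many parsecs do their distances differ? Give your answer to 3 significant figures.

56.8 pc

d_A = 1/0.04970″ = 20.121 pc; d_B = 1/0.01300″ = 76.923 pc.
|d_B − d_A| = |76.923 − 20.121| = 56.802 pc.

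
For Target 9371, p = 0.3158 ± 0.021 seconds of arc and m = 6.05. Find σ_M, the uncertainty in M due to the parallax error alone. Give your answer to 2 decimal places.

σ_M = 0.14 mag

M = m − 5 log₁₀ d + 5 = m + 5 log₁₀ p + 5, so ∂M/∂p = 5/(p ln 10).
σ_M = (5/ln 10) · (σ_p/p) = 2.1715 × 0.021/0.3158 = 2.1715 × 0.066498 = 0.1444.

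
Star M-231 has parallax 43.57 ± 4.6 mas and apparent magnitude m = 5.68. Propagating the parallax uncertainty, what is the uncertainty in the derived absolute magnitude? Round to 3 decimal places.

M = m − 5 log₁₀ d + 5 = m + 5 log₁₀ p + 5, so ∂M/∂p = 5/(p ln 10).
σ_M = (5/ln 10) · (σ_p/p) = 2.1715 × 4.6/43.57 = 2.1715 × 0.10558 = 0.22927.

σ_M = 0.229 mag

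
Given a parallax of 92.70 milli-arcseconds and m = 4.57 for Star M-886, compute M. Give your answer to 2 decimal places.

d = 1/p = 1/0.09270″ = 10.787 pc.
m − M = 5 log₁₀(10.787) − 5 = 5.1645 − 5 = 0.1645.
M = m − (m − M) = 4.57 − 0.1645 = 4.41.

M = 4.41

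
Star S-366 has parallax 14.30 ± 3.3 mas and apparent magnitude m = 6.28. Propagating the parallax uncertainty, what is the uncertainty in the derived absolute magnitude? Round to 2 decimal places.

σ_M = 0.50 mag

M = m − 5 log₁₀ d + 5 = m + 5 log₁₀ p + 5, so ∂M/∂p = 5/(p ln 10).
σ_M = (5/ln 10) · (σ_p/p) = 2.1715 × 3.3/14.30 = 2.1715 × 0.23077 = 0.50112.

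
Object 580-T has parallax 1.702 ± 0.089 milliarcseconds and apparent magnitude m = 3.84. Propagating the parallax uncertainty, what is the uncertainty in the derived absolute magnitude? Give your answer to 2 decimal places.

σ_M = 0.11 mag

M = m − 5 log₁₀ d + 5 = m + 5 log₁₀ p + 5, so ∂M/∂p = 5/(p ln 10).
σ_M = (5/ln 10) · (σ_p/p) = 2.1715 × 0.089/1.702 = 2.1715 × 0.052291 = 0.11355.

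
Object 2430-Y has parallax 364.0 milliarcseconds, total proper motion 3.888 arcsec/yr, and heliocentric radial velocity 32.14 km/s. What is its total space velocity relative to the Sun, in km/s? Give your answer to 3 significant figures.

60.0 km/s

d = 1/p = 1/0.3640″ = 2.7473 pc.
v_t = 4.740 μ d = 4.740 × 3.888 × 2.7473 = 50.63 km/s.
v = √(v_r² + v_t²) = √(32.14² + 50.63²) = √3596.38 = 59.97 km/s.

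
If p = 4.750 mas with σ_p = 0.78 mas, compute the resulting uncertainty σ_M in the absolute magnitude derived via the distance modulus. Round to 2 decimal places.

M = m − 5 log₁₀ d + 5 = m + 5 log₁₀ p + 5, so ∂M/∂p = 5/(p ln 10).
σ_M = (5/ln 10) · (σ_p/p) = 2.1715 × 0.78/4.750 = 2.1715 × 0.16421 = 0.35658.

σ_M = 0.36 mag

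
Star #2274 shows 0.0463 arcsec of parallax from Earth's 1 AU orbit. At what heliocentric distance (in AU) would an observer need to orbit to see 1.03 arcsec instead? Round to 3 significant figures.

22.2 AU

Parallax scales linearly with baseline: p ∝ B, so B = p_target / p_Earth × 1 AU.
B = 1.03 / 0.0463 = 22.246 AU.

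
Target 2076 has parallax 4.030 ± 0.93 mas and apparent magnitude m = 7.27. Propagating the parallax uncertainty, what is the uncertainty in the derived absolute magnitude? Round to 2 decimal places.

σ_M = 0.50 mag

M = m − 5 log₁₀ d + 5 = m + 5 log₁₀ p + 5, so ∂M/∂p = 5/(p ln 10).
σ_M = (5/ln 10) · (σ_p/p) = 2.1715 × 0.93/4.030 = 2.1715 × 0.23077 = 0.50112.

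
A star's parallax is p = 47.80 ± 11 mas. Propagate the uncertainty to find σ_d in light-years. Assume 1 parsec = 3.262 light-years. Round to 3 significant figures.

d = 1/p, so σ_d = σ_p / p².
σ_d = 0.0110 / (0.04780)² = 0.0110 / 0.0022848 = 4.8144 pc = 4.8144 × 3.262 ly = 15.705 ly.

15.7 ly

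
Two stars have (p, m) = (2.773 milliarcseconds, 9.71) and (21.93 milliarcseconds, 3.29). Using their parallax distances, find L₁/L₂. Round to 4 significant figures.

L₁/L₂ = 0.1691

d₁ = 1/p₁ = 1/0.002773″ = 360.62 pc; d₂ = 1/p₂ = 1/0.02193″ = 45.6 pc.
M₁ = m₁ − 5 log₁₀ d₁ + 5 = 9.71 − 12.7852 + 5 = 1.9248.
M₂ = 3.29 − 8.2948 + 5 = -0.0048.
L₁/L₂ = 10^(0.4(M₂ − M₁)) = 10^(0.4 × (-1.9296)) = 10^(-0.77184) = 0.16911.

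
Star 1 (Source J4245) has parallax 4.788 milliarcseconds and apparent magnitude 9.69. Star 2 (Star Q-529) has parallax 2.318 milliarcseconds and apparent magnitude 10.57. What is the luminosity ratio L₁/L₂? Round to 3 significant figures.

d₁ = 1/p₁ = 1/0.004788″ = 208.86 pc; d₂ = 1/p₂ = 1/0.002318″ = 431.41 pc.
M₁ = m₁ − 5 log₁₀ d₁ + 5 = 9.69 − 11.5993 + 5 = 3.0907.
M₂ = 10.57 − 13.1745 + 5 = 2.3955.
L₁/L₂ = 10^(0.4(M₂ − M₁)) = 10^(0.4 × (-0.6952)) = 10^(-0.27808) = 0.52713.

L₁/L₂ = 0.527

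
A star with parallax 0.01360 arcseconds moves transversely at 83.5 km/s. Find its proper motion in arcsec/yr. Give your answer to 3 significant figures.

d = 1/p = 1/0.01360″ = 73.529 pc.
μ = v_t / (4.74 d) = 83.5 / (4.74 × 73.529) = 83.5 / 348.53 = 0.23958 ″/yr.

0.240 arcsec/yr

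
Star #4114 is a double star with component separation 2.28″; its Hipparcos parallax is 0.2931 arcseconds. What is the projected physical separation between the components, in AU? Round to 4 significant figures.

d = 1/p = 1/0.2931″ = 3.4118 pc.
At distance d (pc), an angle of θ arcsec spans θ·d AU: s = 2.28 × 3.4118 = 7.7789 AU.

7.779 AU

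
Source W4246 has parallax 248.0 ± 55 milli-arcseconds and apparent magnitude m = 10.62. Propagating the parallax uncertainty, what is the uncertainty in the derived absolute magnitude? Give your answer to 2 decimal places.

σ_M = 0.48 mag

M = m − 5 log₁₀ d + 5 = m + 5 log₁₀ p + 5, so ∂M/∂p = 5/(p ln 10).
σ_M = (5/ln 10) · (σ_p/p) = 2.1715 × 55/248.0 = 2.1715 × 0.22177 = 0.48157.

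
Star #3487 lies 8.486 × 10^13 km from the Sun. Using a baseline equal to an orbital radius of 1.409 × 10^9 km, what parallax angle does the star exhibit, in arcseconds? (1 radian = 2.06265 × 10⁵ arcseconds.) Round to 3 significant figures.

θ ≈ B/d = (1.409 × 10^9) / (8.486 × 10^13) = 1.6604 × 10^-5 rad.
In arcseconds: 1.6604 × 10^-5 × 206265 = 3.4248″.

3.42 arcsec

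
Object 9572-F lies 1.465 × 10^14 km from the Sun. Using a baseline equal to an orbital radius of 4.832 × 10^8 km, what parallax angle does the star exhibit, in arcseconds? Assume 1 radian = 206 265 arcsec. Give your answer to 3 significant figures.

0.680 arcsec

θ ≈ B/d = (4.832 × 10^8) / (1.465 × 10^14) = 3.2983 × 10^-6 rad.
In arcseconds: 3.2983 × 10^-6 × 206265 = 0.68032″.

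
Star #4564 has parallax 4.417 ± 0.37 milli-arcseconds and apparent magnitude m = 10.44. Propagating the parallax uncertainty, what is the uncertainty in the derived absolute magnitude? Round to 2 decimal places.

M = m − 5 log₁₀ d + 5 = m + 5 log₁₀ p + 5, so ∂M/∂p = 5/(p ln 10).
σ_M = (5/ln 10) · (σ_p/p) = 2.1715 × 0.37/4.417 = 2.1715 × 0.083767 = 0.1819.

σ_M = 0.18 mag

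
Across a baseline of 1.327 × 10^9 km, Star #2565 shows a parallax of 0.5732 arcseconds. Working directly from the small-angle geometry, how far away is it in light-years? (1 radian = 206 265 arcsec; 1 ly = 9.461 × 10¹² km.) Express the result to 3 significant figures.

50.5 ly

θ = 0.5732″ = 0.5732/206265 = 2.7789 × 10^-6 rad.
d = B/θ = (1.327 × 10^9) / (2.7789 × 10^-6) = 4.7753 × 10^14 km = (4.7753 × 10^14) / (9.461 × 10^12) ly = 50.474 ly.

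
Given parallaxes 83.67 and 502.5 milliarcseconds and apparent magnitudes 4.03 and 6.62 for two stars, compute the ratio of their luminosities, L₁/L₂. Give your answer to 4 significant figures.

d₁ = 1/p₁ = 1/0.08367″ = 11.952 pc; d₂ = 1/p₂ = 1/0.5025″ = 1.99 pc.
M₁ = m₁ − 5 log₁₀ d₁ + 5 = 4.03 − 5.3872 + 5 = 3.6428.
M₂ = 6.62 − 1.4943 + 5 = 10.1257.
L₁/L₂ = 10^(0.4(M₂ − M₁)) = 10^(0.4 × 6.4829) = 10^2.59316 = 391.89.

L₁/L₂ = 391.9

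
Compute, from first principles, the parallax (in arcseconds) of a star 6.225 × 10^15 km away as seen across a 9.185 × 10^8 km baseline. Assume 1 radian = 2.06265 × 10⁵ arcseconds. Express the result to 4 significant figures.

θ ≈ B/d = (9.185 × 10^8) / (6.225 × 10^15) = 1.4755 × 10^-7 rad.
In arcseconds: 1.4755 × 10^-7 × 206265 = 0.030434″.

0.03043 arcsec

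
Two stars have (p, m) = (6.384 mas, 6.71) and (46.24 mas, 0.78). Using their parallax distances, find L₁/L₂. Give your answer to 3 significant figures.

d₁ = 1/p₁ = 1/0.006384″ = 156.64 pc; d₂ = 1/p₂ = 1/0.04624″ = 21.626 pc.
M₁ = m₁ − 5 log₁₀ d₁ + 5 = 6.71 − 10.9745 + 5 = 0.7355.
M₂ = 0.78 − 6.6749 + 5 = -0.8949.
L₁/L₂ = 10^(0.4(M₂ − M₁)) = 10^(0.4 × (-1.6304)) = 10^(-0.65216) = 0.22276.

L₁/L₂ = 0.223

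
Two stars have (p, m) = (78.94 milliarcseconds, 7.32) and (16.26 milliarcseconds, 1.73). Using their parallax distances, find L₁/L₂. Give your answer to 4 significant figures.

d₁ = 1/p₁ = 1/0.07894″ = 12.668 pc; d₂ = 1/p₂ = 1/0.01626″ = 61.501 pc.
M₁ = m₁ − 5 log₁₀ d₁ + 5 = 7.32 − 5.5135 + 5 = 6.8065.
M₂ = 1.73 − 8.9444 + 5 = -2.2144.
L₁/L₂ = 10^(0.4(M₂ − M₁)) = 10^(0.4 × (-9.0209)) = 10^(-3.60836) = 0.0002464.

L₁/L₂ = 0.0002464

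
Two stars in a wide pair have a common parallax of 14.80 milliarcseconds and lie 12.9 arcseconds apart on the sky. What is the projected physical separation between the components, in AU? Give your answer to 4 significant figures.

d = 1/p = 1/0.01480″ = 67.568 pc.
At distance d (pc), an angle of θ arcsec spans θ·d AU: s = 12.9 × 67.568 = 871.63 AU.

871.6 AU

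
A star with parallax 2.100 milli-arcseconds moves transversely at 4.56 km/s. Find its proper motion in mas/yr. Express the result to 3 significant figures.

2.02 mas/yr

d = 1/p = 1/0.002100″ = 476.19 pc.
μ = v_t / (4.74 d) = 4.56 / (4.74 × 476.19) = 4.56 / 2257.1 = 0.0020203 ″/yr = 2.0203 mas/yr.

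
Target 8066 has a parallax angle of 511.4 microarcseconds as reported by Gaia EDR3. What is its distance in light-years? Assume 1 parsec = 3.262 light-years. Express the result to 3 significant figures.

6380 light years

p = 511.4 microarcseconds = 0.0005114 arcsec.
d = 1/p = 1/0.0005114 = 1955.4 pc.
In light-years: 1955.4 × 3.262 = 6378.5 ly.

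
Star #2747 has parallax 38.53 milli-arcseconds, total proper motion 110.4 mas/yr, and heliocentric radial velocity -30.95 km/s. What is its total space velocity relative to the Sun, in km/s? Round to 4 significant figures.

d = 1/p = 1/0.03853″ = 25.954 pc.
μ = 110.4 mas/yr = 0.1104 ″/yr.
v_t = 4.740 μ d = 4.740 × 0.1104 × 25.954 = 13.582 km/s.
v = √(v_r² + v_t²) = √((-30.95)² + 13.582²) = √1142.37 = 33.799 km/s.

33.80 km/s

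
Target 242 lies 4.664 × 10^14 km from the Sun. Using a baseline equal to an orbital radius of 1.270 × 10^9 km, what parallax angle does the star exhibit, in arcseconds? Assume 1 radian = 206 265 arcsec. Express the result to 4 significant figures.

0.5617 arcsec

θ ≈ B/d = (1.270 × 10^9) / (4.664 × 10^14) = 2.7230 × 10^-6 rad.
In arcseconds: 2.7230 × 10^-6 × 206265 = 0.56166″.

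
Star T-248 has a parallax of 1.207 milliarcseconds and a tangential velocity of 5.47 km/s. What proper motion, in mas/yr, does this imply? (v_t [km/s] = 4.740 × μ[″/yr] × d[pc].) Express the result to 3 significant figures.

1.39 mas/yr

d = 1/p = 1/0.001207″ = 828.5 pc.
μ = v_t / (4.74 d) = 5.47 / (4.74 × 828.5) = 5.47 / 3927.1 = 0.0013929 ″/yr = 1.3929 mas/yr.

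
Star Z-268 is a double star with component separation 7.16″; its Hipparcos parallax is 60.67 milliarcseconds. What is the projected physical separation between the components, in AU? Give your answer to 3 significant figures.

118 AU

d = 1/p = 1/0.06067″ = 16.483 pc.
At distance d (pc), an angle of θ arcsec spans θ·d AU: s = 7.16 × 16.483 = 118.02 AU.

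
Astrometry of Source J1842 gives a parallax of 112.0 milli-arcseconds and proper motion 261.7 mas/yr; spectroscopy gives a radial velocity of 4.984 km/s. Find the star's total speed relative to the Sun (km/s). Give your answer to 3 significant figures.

12.1 km/s

d = 1/p = 1/0.1120″ = 8.9286 pc.
μ = 261.7 mas/yr = 0.2617 ″/yr.
v_t = 4.740 μ d = 4.740 × 0.2617 × 8.9286 = 11.076 km/s.
v = √(v_r² + v_t²) = √(4.984² + 11.076²) = √147.518 = 12.146 km/s.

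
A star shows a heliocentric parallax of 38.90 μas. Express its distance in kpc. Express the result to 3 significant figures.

25.7 kpc

p = 38.90 μas = 0.00003890 arcsec.
d = 1/p = 1/0.00003890 = 25707 pc.
= 25.707 kpc.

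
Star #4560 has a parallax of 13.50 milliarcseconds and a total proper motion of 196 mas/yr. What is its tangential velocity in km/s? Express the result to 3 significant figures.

68.8 km/s

d = 1/p = 1/0.01350″ = 74.074 pc.
μ = 196 mas/yr = 0.196 ″/yr.
v_t = 4.74 × μ × d = 4.74 × 0.196 × 74.074 = 68.818 km/s.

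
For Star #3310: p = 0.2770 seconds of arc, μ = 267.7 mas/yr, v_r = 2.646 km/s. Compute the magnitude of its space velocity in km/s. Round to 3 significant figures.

5.29 km/s

d = 1/p = 1/0.2770″ = 3.6101 pc.
μ = 267.7 mas/yr = 0.2677 ″/yr.
v_t = 4.740 μ d = 4.740 × 0.2677 × 3.6101 = 4.5808 km/s.
v = √(v_r² + v_t²) = √(2.646² + 4.5808²) = √27.985 = 5.2901 km/s.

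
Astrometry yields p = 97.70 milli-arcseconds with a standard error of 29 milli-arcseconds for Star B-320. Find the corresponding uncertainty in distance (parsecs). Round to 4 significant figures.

3.038 pc

d = 1/p, so σ_d = σ_p / p².
σ_d = 0.0290 / (0.09770)² = 0.0290 / 0.0095453 = 3.0381 pc.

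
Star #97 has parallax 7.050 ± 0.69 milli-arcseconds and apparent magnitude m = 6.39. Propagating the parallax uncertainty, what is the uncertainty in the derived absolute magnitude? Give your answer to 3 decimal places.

σ_M = 0.213 mag

M = m − 5 log₁₀ d + 5 = m + 5 log₁₀ p + 5, so ∂M/∂p = 5/(p ln 10).
σ_M = (5/ln 10) · (σ_p/p) = 2.1715 × 0.69/7.050 = 2.1715 × 0.097872 = 0.21253.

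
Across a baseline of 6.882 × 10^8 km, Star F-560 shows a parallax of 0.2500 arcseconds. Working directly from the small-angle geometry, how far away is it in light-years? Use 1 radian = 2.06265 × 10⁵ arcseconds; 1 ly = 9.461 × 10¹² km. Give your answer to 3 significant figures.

60.0 ly

θ = 0.2500″ = 0.2500/206265 = 1.2120 × 10^-6 rad.
d = B/θ = (6.882 × 10^8) / (1.2120 × 10^-6) = 5.6782 × 10^14 km = (5.6782 × 10^14) / (9.461 × 10^12) ly = 60.017 ly.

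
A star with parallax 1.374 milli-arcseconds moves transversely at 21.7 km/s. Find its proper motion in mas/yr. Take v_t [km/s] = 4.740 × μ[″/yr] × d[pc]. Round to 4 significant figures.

6.290 mas/yr

d = 1/p = 1/0.001374″ = 727.8 pc.
μ = v_t / (4.74 d) = 21.7 / (4.74 × 727.8) = 21.7 / 3449.8 = 0.0062902 ″/yr = 6.2902 mas/yr.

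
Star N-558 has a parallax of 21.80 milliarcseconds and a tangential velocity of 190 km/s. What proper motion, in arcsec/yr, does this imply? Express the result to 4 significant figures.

d = 1/p = 1/0.02180″ = 45.872 pc.
μ = v_t / (4.74 d) = 190 / (4.74 × 45.872) = 190 / 217.43 = 0.87384 ″/yr.

0.8738 arcsec/yr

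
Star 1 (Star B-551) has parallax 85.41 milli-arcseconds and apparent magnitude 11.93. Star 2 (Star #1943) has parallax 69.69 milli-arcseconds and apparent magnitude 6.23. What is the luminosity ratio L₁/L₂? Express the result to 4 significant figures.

L₁/L₂ = 0.003494

d₁ = 1/p₁ = 1/0.08541″ = 11.708 pc; d₂ = 1/p₂ = 1/0.06969″ = 14.349 pc.
M₁ = m₁ − 5 log₁₀ d₁ + 5 = 11.93 − 5.3424 + 5 = 11.5876.
M₂ = 6.23 − 5.7841 + 5 = 5.4459.
L₁/L₂ = 10^(0.4(M₂ − M₁)) = 10^(0.4 × (-6.1417)) = 10^(-2.45668) = 0.003494.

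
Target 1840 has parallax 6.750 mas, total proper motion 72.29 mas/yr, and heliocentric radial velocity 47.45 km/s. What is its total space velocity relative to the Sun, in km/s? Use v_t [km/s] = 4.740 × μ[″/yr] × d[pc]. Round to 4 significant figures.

69.49 km/s

d = 1/p = 1/0.006750″ = 148.15 pc.
μ = 72.29 mas/yr = 0.07229 ″/yr.
v_t = 4.740 μ d = 4.740 × 0.07229 × 148.15 = 50.764 km/s.
v = √(v_r² + v_t²) = √(47.45² + 50.764²) = √4828.49 = 69.487 km/s.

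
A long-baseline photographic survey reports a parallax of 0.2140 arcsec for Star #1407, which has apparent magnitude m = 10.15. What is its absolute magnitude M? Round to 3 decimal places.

M = 11.802

d = 1/p = 1/0.2140″ = 4.6729 pc.
m − M = 5 log₁₀(4.6729) − 5 = 3.3479 − 5 = -1.6521.
M = m − (m − M) = 10.15 − (-1.6521) = 11.802.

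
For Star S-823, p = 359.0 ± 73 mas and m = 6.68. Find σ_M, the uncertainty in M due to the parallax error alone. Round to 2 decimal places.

M = m − 5 log₁₀ d + 5 = m + 5 log₁₀ p + 5, so ∂M/∂p = 5/(p ln 10).
σ_M = (5/ln 10) · (σ_p/p) = 2.1715 × 73/359.0 = 2.1715 × 0.20334 = 0.44155.

σ_M = 0.44 mag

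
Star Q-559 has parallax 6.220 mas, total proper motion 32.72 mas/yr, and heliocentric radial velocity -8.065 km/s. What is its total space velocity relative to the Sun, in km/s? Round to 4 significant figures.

d = 1/p = 1/0.006220″ = 160.77 pc.
μ = 32.72 mas/yr = 0.03272 ″/yr.
v_t = 4.740 μ d = 4.740 × 0.03272 × 160.77 = 24.934 km/s.
v = √(v_r² + v_t²) = √((-8.065)² + 24.934²) = √686.749 = 26.206 km/s.

26.21 km/s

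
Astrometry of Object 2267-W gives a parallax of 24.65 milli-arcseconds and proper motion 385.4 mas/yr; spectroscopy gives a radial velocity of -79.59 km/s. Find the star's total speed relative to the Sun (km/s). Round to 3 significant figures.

d = 1/p = 1/0.02465″ = 40.568 pc.
μ = 385.4 mas/yr = 0.3854 ″/yr.
v_t = 4.740 μ d = 4.740 × 0.3854 × 40.568 = 74.109 km/s.
v = √(v_r² + v_t²) = √((-79.59)² + 74.109²) = √11826.7 = 108.75 km/s.

109 km/s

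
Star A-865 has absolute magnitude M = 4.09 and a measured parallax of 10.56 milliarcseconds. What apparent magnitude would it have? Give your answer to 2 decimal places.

m = 8.97

d = 1/p = 1/0.01056″ = 94.697 pc.
m − M = 5 log₁₀ d − 5 = 5 log₁₀(94.697) − 5 = 9.8817 − 5 = 4.8817.
m = M + (m − M) = 4.09 + 4.8817 = 8.97.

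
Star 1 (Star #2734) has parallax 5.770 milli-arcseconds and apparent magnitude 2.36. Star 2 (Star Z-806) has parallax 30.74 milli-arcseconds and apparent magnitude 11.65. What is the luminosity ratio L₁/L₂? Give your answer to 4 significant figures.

L₁/L₂ = 147600

d₁ = 1/p₁ = 1/0.005770″ = 173.31 pc; d₂ = 1/p₂ = 1/0.03074″ = 32.531 pc.
M₁ = m₁ − 5 log₁₀ d₁ + 5 = 2.36 − 11.1941 + 5 = -3.8341.
M₂ = 11.65 − 7.5615 + 5 = 9.0885.
L₁/L₂ = 10^(0.4(M₂ − M₁)) = 10^(0.4 × 12.9226) = 10^5.16904 = 1.4758 × 10^5.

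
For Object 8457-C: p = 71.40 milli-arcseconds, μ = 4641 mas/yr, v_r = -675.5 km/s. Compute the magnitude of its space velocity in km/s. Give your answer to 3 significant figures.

d = 1/p = 1/0.07140″ = 14.006 pc.
μ = 4641 mas/yr = 4.641 ″/yr.
v_t = 4.740 μ d = 4.740 × 4.641 × 14.006 = 308.11 km/s.
v = √(v_r² + v_t²) = √((-675.5)² + 308.11²) = √551232 = 742.45 km/s.

742 km/s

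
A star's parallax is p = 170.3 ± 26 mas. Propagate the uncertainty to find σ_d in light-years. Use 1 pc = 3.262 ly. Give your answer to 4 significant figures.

d = 1/p, so σ_d = σ_p / p².
σ_d = 0.0260 / (0.1703)² = 0.0260 / 0.029002 = 0.89649 pc = 0.89649 × 3.262 ly = 2.9244 ly.

2.924 ly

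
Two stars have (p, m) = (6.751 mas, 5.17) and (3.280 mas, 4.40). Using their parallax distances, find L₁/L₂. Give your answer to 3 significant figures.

L₁/L₂ = 0.116

d₁ = 1/p₁ = 1/0.006751″ = 148.13 pc; d₂ = 1/p₂ = 1/0.003280″ = 304.88 pc.
M₁ = m₁ − 5 log₁₀ d₁ + 5 = 5.17 − 10.8532 + 5 = -0.6832.
M₂ = 4.40 − 12.4206 + 5 = -3.0206.
L₁/L₂ = 10^(0.4(M₂ − M₁)) = 10^(0.4 × (-2.3374)) = 10^(-0.93496) = 0.11616.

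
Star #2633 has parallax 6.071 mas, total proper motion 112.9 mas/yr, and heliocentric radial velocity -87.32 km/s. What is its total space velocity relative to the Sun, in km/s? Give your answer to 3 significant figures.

d = 1/p = 1/0.006071″ = 164.72 pc.
μ = 112.9 mas/yr = 0.1129 ″/yr.
v_t = 4.740 μ d = 4.740 × 0.1129 × 164.72 = 88.149 km/s.
v = √(v_r² + v_t²) = √((-87.32)² + 88.149²) = √15395 = 124.08 km/s.

124 km/s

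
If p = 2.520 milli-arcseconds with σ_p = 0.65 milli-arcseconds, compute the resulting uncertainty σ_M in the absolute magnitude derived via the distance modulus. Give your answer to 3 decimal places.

M = m − 5 log₁₀ d + 5 = m + 5 log₁₀ p + 5, so ∂M/∂p = 5/(p ln 10).
σ_M = (5/ln 10) · (σ_p/p) = 2.1715 × 0.65/2.520 = 2.1715 × 0.25794 = 0.56012.

σ_M = 0.560 mag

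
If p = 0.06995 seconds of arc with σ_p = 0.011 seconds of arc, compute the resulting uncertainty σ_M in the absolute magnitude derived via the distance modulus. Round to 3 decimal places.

σ_M = 0.341 mag

M = m − 5 log₁₀ d + 5 = m + 5 log₁₀ p + 5, so ∂M/∂p = 5/(p ln 10).
σ_M = (5/ln 10) · (σ_p/p) = 2.1715 × 0.011/0.06995 = 2.1715 × 0.15726 = 0.34149.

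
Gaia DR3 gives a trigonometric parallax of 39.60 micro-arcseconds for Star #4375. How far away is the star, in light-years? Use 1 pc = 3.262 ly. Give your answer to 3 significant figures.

82400 light years

p = 39.60 micro-arcseconds = 0.00003960 arcsec.
d = 1/p = 1/0.00003960 = 25253 pc.
In light-years: 25253 × 3.262 = 82375 ly.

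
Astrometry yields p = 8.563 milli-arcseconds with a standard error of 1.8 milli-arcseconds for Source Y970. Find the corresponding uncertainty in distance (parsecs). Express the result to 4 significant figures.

24.55 pc

d = 1/p, so σ_d = σ_p / p².
σ_d = 0.00180 / (0.008563)² = 0.00180 / 0.000073325 = 24.548 pc.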